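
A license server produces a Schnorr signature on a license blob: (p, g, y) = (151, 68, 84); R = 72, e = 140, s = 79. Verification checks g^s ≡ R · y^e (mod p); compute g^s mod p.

68^2 = 4624 ≡ 94
68^4 ≡ 94^2 = 8836 ≡ 78
68^8 ≡ 78^2 = 6084 ≡ 44
68^16 ≡ 44^2 = 1936 ≡ 124
68^32 ≡ 124^2 = 15376 ≡ 125
68^64 ≡ 125^2 = 15625 ≡ 72
79 = 64 + 8 + 4 + 2 + 1, so 68^79 ≡ 72·44·78·94·68 ≡ 78 (mod 151)

78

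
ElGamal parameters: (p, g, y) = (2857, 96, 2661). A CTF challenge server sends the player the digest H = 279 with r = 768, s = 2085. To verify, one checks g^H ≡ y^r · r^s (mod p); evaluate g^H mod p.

2623

96^2 = 9216 ≡ 645
96^4 ≡ 645^2 = 416025 ≡ 1760
96^8 ≡ 1760^2 = 3097600 ≡ 612
96^16 ≡ 612^2 = 374544 ≡ 277
96^32 ≡ 277^2 = 76729 ≡ 2447
96^64 ≡ 2447^2 = 5987809 ≡ 2394
96^128 ≡ 2394^2 = 5731236 ≡ 94
96^256 ≡ 94^2 = 8836 ≡ 265
279 = 256 + 16 + 4 + 2 + 1, so 96^279 ≡ 265·277·1760·645·96 ≡ 2623 (mod 2857)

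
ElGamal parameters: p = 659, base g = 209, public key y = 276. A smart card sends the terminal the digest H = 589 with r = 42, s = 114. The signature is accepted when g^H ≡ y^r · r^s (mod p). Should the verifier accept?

reject

Left side g^H mod p:
209^2 = 43681 ≡ 187
209^4 ≡ 187^2 = 34969 ≡ 42
209^8 ≡ 42^2 = 1764 ≡ 446
209^16 ≡ 446^2 = 198916 ≡ 557
209^32 ≡ 557^2 = 310249 ≡ 519
209^64 ≡ 519^2 = 269361 ≡ 489
209^128 ≡ 489^2 = 239121 ≡ 563
209^256 ≡ 563^2 = 316969 ≡ 649
209^512 ≡ 649^2 = 421201 ≡ 100
589 = 512 + 64 + 8 + 4 + 1, so 209^589 ≡ 100·489·446·42·209 ≡ 239 (mod 659)
Right side y^r · r^s mod p:
276^2 = 76176 ≡ 391
276^4 ≡ 391^2 = 152881 ≡ 652
276^8 ≡ 652^2 = 425104 ≡ 49
276^16 ≡ 49^2 = 2401 ≡ 424
276^32 ≡ 424^2 = 179776 ≡ 528
42 = 32 + 8 + 2, so 276^42 ≡ 528·49·391 ≡ 302 (mod 659)
42^2 = 1764 ≡ 446
42^4 ≡ 446^2 = 198916 ≡ 557
42^8 ≡ 557^2 = 310249 ≡ 519
42^16 ≡ 519^2 = 269361 ≡ 489
42^32 ≡ 489^2 = 239121 ≡ 563
42^64 ≡ 563^2 = 316969 ≡ 649
114 = 64 + 32 + 16 + 2, so 42^114 ≡ 649·563·489·446 ≡ 9 (mod 659)
302·9 = 2718 ≡ 82 (mod 659)
239 ≠ 82, so verification fails.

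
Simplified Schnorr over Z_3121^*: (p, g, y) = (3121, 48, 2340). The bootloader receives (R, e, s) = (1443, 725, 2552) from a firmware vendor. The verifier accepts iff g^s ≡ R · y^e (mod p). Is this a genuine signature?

forged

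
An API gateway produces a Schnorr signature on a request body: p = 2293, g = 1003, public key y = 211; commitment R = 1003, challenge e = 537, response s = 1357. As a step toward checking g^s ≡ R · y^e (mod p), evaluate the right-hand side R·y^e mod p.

Squares mod 2293: 211^1≡211, 211^2≡954, 211^4≡2088, 211^8≡751, 211^16≡2216, 211^32≡1343, 211^64≡1351, 211^128≡2266, 211^256≡729, 211^512≡1758
537 = 512 + 16 + 8 + 1, so 211^537 ≡ 1758·2216·751·211 ≡ 1361 (mod 2293)
R · y^e ≡ 1003·1361 = 1365083 ≡ 748 (mod 2293)

748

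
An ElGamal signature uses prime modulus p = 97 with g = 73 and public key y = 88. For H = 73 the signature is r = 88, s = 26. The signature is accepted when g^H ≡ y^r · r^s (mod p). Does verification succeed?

Left side g^H mod p:
Squares mod 97: 73^1≡73, 73^2≡91, 73^4≡36, 73^8≡35, 73^16≡61, 73^32≡35, 73^64≡61
73 = 64 + 8 + 1, so 73^73 ≡ 61·35·73 ≡ 73 (mod 97)
Right side y^r · r^s mod p:
Squares mod 97: 88^1≡88, 88^2≡81, 88^4≡62, 88^8≡61, 88^16≡35, 88^32≡61, 88^64≡35
88 = 64 + 16 + 8, so 88^88 ≡ 35·35·61 ≡ 35 (mod 97)
Squares mod 97: 88^1≡88, 88^2≡81, 88^4≡62, 88^8≡61, 88^16≡35
26 = 16 + 8 + 2, so 88^26 ≡ 35·61·81 ≡ 81 (mod 97)
35·81 = 2835 ≡ 22 (mod 97)
73 ≠ 22, so verification fails.

fails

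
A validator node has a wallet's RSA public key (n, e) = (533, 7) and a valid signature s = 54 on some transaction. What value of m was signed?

s^2 ≡ 54^2 = 2916 ≡ 251
s^4 ≡ 251^2 = 63001 ≡ 107
7 = 4 + 2 + 1, so s^7 ≡ 107·251·54 ≡ 518 (mod 533)

518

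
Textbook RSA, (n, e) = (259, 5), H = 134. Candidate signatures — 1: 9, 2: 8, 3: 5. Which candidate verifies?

Candidate 1: Squares mod 259: 9^1≡9, 9^2≡81, 9^4≡86; 5 = 4 + 1, so 9^5 ≡ 86·9 ≡ 256 (mod 259)
Candidate 2: Squares mod 259: 8^1≡8, 8^2≡64, 8^4≡211; 5 = 4 + 1, so 8^5 ≡ 211·8 ≡ 134 (mod 259)
  → matches H = 134
Candidate 3: Squares mod 259: 5^1≡5, 5^2≡25, 5^4≡107; 5 = 4 + 1, so 5^5 ≡ 107·5 ≡ 17 (mod 259)

2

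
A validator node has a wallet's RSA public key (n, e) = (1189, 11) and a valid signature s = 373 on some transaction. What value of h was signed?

Squares mod 1189: s^1≡373, s^2≡16, s^4≡256, s^8≡141
11 = 8 + 2 + 1, so s^11 ≡ 141·16·373 ≡ 865 (mod 1189)

865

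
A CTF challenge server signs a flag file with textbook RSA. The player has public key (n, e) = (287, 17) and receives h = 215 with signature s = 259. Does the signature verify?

does not verify

s^2 ≡ 259^2 = 67081 ≡ 210
s^4 ≡ 210^2 = 44100 ≡ 189
s^8 ≡ 189^2 = 35721 ≡ 133
s^16 ≡ 133^2 = 17689 ≡ 182
17 = 16 + 1, so s^17 ≡ 182·259 ≡ 70 (mod 287)
The recovered value 70 does not match the digest 215.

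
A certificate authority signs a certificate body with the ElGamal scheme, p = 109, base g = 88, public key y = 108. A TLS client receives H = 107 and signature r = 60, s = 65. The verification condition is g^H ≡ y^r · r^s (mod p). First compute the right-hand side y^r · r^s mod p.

108^2 = 11664 ≡ 1
108^4 ≡ 1^2 = 1
108^8 ≡ 1^2 = 1
108^16 ≡ 1^2 = 1
108^32 ≡ 1^2 = 1
60 = 32 + 16 + 8 + 4, so 108^60 ≡ 1·1·1·1 ≡ 1 (mod 109)
60^2 = 3600 ≡ 3
60^4 ≡ 3^2 = 9
60^8 ≡ 9^2 = 81
60^16 ≡ 81^2 = 6561 ≡ 21
60^32 ≡ 21^2 = 441 ≡ 5
60^64 ≡ 5^2 = 25
65 = 64 + 1, so 60^65 ≡ 25·60 ≡ 83 (mod 109)
y^r · r^s ≡ 1·83 = 83 ≡ 83 (mod 109)

83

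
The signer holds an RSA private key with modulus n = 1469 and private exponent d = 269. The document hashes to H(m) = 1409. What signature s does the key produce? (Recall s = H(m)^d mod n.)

57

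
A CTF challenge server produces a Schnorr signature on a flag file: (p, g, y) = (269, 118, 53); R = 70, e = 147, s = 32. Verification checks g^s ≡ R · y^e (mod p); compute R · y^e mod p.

53^2 = 2809 ≡ 119
53^4 ≡ 119^2 = 14161 ≡ 173
53^8 ≡ 173^2 = 29929 ≡ 70
53^16 ≡ 70^2 = 4900 ≡ 58
53^32 ≡ 58^2 = 3364 ≡ 136
53^64 ≡ 136^2 = 18496 ≡ 204
53^128 ≡ 204^2 = 41616 ≡ 190
147 = 128 + 16 + 2 + 1, so 53^147 ≡ 190·58·119·53 ≡ 265 (mod 269)
R · y^e ≡ 70·265 = 18550 ≡ 258 (mod 269)

258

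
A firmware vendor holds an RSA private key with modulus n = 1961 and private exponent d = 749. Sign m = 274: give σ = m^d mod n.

m^2 ≡ 274^2 = 75076 ≡ 558
m^4 ≡ 558^2 = 311364 ≡ 1526
m^8 ≡ 1526^2 = 2328676 ≡ 969
m^16 ≡ 969^2 = 938961 ≡ 1603
m^32 ≡ 1603^2 = 2569609 ≡ 699
m^64 ≡ 699^2 = 488601 ≡ 312
m^128 ≡ 312^2 = 97344 ≡ 1255
m^256 ≡ 1255^2 = 1575025 ≡ 342
m^512 ≡ 342^2 = 116964 ≡ 1265
749 = 512 + 128 + 64 + 32 + 8 + 4 + 1, so m^749 ≡ 1265·1255·312·699·969·1526·274 ≡ 462 (mod 1961)

462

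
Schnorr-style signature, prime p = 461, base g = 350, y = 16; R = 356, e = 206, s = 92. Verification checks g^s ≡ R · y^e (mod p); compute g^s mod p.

88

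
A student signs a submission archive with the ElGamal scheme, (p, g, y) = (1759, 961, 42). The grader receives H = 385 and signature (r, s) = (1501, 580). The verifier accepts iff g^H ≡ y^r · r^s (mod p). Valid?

Left side g^H mod p:
961^2 = 923521 ≡ 46
961^4 ≡ 46^2 = 2116 ≡ 357
961^8 ≡ 357^2 = 127449 ≡ 801
961^16 ≡ 801^2 = 641601 ≡ 1325
961^32 ≡ 1325^2 = 1755625 ≡ 143
961^64 ≡ 143^2 = 20449 ≡ 1100
961^128 ≡ 1100^2 = 1210000 ≡ 1567
961^256 ≡ 1567^2 = 2455489 ≡ 1684
385 = 256 + 128 + 1, so 961^385 ≡ 1684·1567·961 ≡ 347 (mod 1759)
Right side y^r · r^s mod p:
42^2 = 1764 ≡ 5
42^4 ≡ 5^2 = 25
42^8 ≡ 25^2 = 625
42^16 ≡ 625^2 = 390625 ≡ 127
42^32 ≡ 127^2 = 16129 ≡ 298
42^64 ≡ 298^2 = 88804 ≡ 854
42^128 ≡ 854^2 = 729316 ≡ 1090
42^256 ≡ 1090^2 = 1188100 ≡ 775
42^512 ≡ 775^2 = 600625 ≡ 806
42^1024 ≡ 806^2 = 649636 ≡ 565
1501 = 1024 + 256 + 128 + 64 + 16 + 8 + 4 + 1, so 42^1501 ≡ 565·775·1090·854·127·625·25·42 ≡ 414 (mod 1759)
1501^2 = 2253001 ≡ 1481
1501^4 ≡ 1481^2 = 2193361 ≡ 1647
1501^8 ≡ 1647^2 = 2712609 ≡ 231
1501^16 ≡ 231^2 = 53361 ≡ 591
1501^32 ≡ 591^2 = 349281 ≡ 999
1501^64 ≡ 999^2 = 998001 ≡ 648
1501^128 ≡ 648^2 = 419904 ≡ 1262
1501^256 ≡ 1262^2 = 1592644 ≡ 749
1501^512 ≡ 749^2 = 561001 ≡ 1639
580 = 512 + 64 + 4, so 1501^580 ≡ 1639·648·1647 ≡ 311 (mod 1759)
414·311 = 128754 ≡ 347 (mod 1759)
347 ≡ 347 (mod 1759), so the signature is genuine.

yes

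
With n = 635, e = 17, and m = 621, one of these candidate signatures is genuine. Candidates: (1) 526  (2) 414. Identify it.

1

Candidate 1: 526^2 = 276676 ≡ 451; 526^4 ≡ 451^2 = 203401 ≡ 201; 526^8 ≡ 201^2 = 40401 ≡ 396; 526^16 ≡ 396^2 = 156816 ≡ 606; 17 = 16 + 1, so 526^17 ≡ 606·526 ≡ 621 (mod 635)
  → matches m = 621
Candidate 2: 414^2 = 171396 ≡ 581; 414^4 ≡ 581^2 = 337561 ≡ 376; 414^8 ≡ 376^2 = 141376 ≡ 406; 414^16 ≡ 406^2 = 164836 ≡ 371; 17 = 16 + 1, so 414^17 ≡ 371·414 ≡ 559 (mod 635)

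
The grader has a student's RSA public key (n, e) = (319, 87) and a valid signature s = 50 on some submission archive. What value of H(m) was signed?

Squares mod 319: s^1≡50, s^2≡267, s^4≡152, s^8≡136, s^16≡313, s^32≡36, s^64≡20
87 = 64 + 16 + 4 + 2 + 1, so s^87 ≡ 20·313·152·267·50 ≡ 184 (mod 319)

184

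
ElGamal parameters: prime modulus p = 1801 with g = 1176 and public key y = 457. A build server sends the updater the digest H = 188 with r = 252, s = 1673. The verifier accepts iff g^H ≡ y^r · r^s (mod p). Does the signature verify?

Left side g^H mod p:
1176^188 mod 1801 = 49
Right side y^r · r^s mod p:
457^252 mod 1801 = 512
252^1673 mod 1801 = 551
512·551 = 282112 ≡ 1156 (mod 1801)
49 ≠ 1156, so verification fails.

does not verify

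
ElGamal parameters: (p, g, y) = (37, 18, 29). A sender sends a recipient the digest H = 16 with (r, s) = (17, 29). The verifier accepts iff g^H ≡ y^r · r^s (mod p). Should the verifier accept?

Left side g^H mod p:
18^2 = 324 ≡ 28
18^4 ≡ 28^2 = 784 ≡ 7
18^8 ≡ 7^2 = 49 ≡ 12
18^16 ≡ 12^2 = 144 ≡ 33
Right side y^r · r^s mod p:
29^2 = 841 ≡ 27
29^4 ≡ 27^2 = 729 ≡ 26
29^8 ≡ 26^2 = 676 ≡ 10
29^16 ≡ 10^2 = 100 ≡ 26
17 = 16 + 1, so 29^17 ≡ 26·29 ≡ 14 (mod 37)
17^2 = 289 ≡ 30
17^4 ≡ 30^2 = 900 ≡ 12
17^8 ≡ 12^2 = 144 ≡ 33
17^16 ≡ 33^2 = 1089 ≡ 16
29 = 16 + 8 + 4 + 1, so 17^29 ≡ 16·33·12·17 ≡ 5 (mod 37)
14·5 = 70 ≡ 33 (mod 37)
33 ≡ 33 (mod 37), so the signature is genuine.

accept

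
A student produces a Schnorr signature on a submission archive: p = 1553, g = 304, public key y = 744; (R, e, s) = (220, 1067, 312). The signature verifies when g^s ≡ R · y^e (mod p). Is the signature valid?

g^s mod p:
304^312 mod 1553 = 89
R · y^e mod p:
744^1067 mod 1553 = 1552
220·1552 = 341440 ≡ 1333 (mod 1553)
89 ≠ 1333; the check fails.

invalid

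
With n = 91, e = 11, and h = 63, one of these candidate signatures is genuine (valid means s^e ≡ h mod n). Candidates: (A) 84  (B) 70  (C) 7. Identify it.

Candidate A: Squares mod 91: 84^1≡84, 84^2≡49, 84^4≡35, 84^8≡42; 11 = 8 + 2 + 1, so 84^11 ≡ 42·49·84 ≡ 63 (mod 91)
  → matches h = 63
Candidate B: Squares mod 91: 70^1≡70, 70^2≡77, 70^4≡14, 70^8≡14; 11 = 8 + 2 + 1, so 70^11 ≡ 14·77·70 ≡ 21 (mod 91)
Candidate C: Squares mod 91: 7^1≡7, 7^2≡49, 7^4≡35, 7^8≡42; 11 = 8 + 2 + 1, so 7^11 ≡ 42·49·7 ≡ 28 (mod 91)

A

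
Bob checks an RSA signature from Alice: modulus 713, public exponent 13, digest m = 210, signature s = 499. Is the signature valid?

s^13 mod 713 = 210
Since 210 equals the digest 210, verification succeeds.

valid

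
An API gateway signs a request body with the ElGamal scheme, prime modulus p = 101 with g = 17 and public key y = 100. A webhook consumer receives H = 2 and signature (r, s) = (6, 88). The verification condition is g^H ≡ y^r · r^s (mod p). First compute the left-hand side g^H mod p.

87

17^2 = 289 ≡ 87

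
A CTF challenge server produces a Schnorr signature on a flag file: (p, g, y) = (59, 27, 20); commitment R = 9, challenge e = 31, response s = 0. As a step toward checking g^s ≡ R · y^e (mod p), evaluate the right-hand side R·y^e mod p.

Squares mod 59: 20^1≡20, 20^2≡46, 20^4≡51, 20^8≡5, 20^16≡25
31 = 16 + 8 + 4 + 2 + 1, so 20^31 ≡ 25·5·51·46·20 ≡ 46 (mod 59)
R · y^e ≡ 9·46 = 414 ≡ 1 (mod 59)

1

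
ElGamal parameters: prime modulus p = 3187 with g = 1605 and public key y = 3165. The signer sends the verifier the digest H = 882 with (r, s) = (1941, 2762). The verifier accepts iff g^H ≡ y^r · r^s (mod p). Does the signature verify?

does not verify

Left side g^H mod p:
1605^2 = 2576025 ≡ 929
1605^4 ≡ 929^2 = 863041 ≡ 2551
1605^8 ≡ 2551^2 = 6507601 ≡ 2934
1605^16 ≡ 2934^2 = 8608356 ≡ 269
1605^32 ≡ 269^2 = 72361 ≡ 2247
1605^64 ≡ 2247^2 = 5049009 ≡ 801
1605^128 ≡ 801^2 = 641601 ≡ 1014
1605^256 ≡ 1014^2 = 1028196 ≡ 1982
1605^512 ≡ 1982^2 = 3928324 ≡ 1940
882 = 512 + 256 + 64 + 32 + 16 + 2, so 1605^882 ≡ 1940·1982·801·2247·269·929 ≡ 1315 (mod 3187)
Right side y^r · r^s mod p:
3165^2 = 10017225 ≡ 484
3165^4 ≡ 484^2 = 234256 ≡ 1605
3165^8 ≡ 1605^2 = 2576025 ≡ 929
3165^16 ≡ 929^2 = 863041 ≡ 2551
3165^32 ≡ 2551^2 = 6507601 ≡ 2934
3165^64 ≡ 2934^2 = 8608356 ≡ 269
3165^128 ≡ 269^2 = 72361 ≡ 2247
3165^256 ≡ 2247^2 = 5049009 ≡ 801
3165^512 ≡ 801^2 = 641601 ≡ 1014
3165^1024 ≡ 1014^2 = 1028196 ≡ 1982
1941 = 1024 + 512 + 256 + 128 + 16 + 4 + 1, so 3165^1941 ≡ 1982·1014·801·2247·2551·1605·3165 ≡ 1938 (mod 3187)
1941^2 = 3767481 ≡ 447
1941^4 ≡ 447^2 = 199809 ≡ 2215
1941^8 ≡ 2215^2 = 4906225 ≡ 1432
1941^16 ≡ 1432^2 = 2050624 ≡ 1383
1941^32 ≡ 1383^2 = 1912689 ≡ 489
1941^64 ≡ 489^2 = 239121 ≡ 96
1941^128 ≡ 96^2 = 9216 ≡ 2842
1941^256 ≡ 2842^2 = 8076964 ≡ 1106
1941^512 ≡ 1106^2 = 1223236 ≡ 2615
1941^1024 ≡ 2615^2 = 6838225 ≡ 2110
1941^2048 ≡ 2110^2 = 4452100 ≡ 3048
2762 = 2048 + 512 + 128 + 64 + 8 + 2, so 1941^2762 ≡ 3048·2615·2842·96·1432·447 ≡ 869 (mod 3187)
1938·869 = 1684122 ≡ 1386 (mod 3187)
1315 ≠ 1386, so verification fails.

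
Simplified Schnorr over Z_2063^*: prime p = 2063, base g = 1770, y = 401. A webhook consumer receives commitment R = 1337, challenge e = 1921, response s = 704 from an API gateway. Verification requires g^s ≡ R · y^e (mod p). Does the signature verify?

does not verify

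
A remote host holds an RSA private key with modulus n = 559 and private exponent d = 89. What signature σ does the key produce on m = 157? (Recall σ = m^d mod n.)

521

Squares mod 559: m^1≡157, m^2≡53, m^4≡14, m^8≡196, m^16≡404, m^32≡547, m^64≡144
89 = 64 + 16 + 8 + 1, so m^89 ≡ 144·404·196·157 ≡ 521 (mod 559)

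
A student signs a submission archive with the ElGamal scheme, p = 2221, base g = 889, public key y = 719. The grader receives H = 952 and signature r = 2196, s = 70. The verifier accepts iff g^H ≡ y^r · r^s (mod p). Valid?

Left side g^H mod p:
889^952 mod 2221 = 2029
Right side y^r · r^s mod p:
719^2196 mod 2221 = 1816
2196^70 mod 2221 = 2106
1816·2106 = 3824496 ≡ 2155 (mod 2221)
2029 ≠ 2155, so verification fails.

no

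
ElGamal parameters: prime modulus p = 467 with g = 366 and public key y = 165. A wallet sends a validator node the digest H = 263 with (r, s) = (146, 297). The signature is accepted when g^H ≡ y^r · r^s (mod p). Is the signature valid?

Left side g^H mod p:
366^2 = 133956 ≡ 394
366^4 ≡ 394^2 = 155236 ≡ 192
366^8 ≡ 192^2 = 36864 ≡ 438
366^16 ≡ 438^2 = 191844 ≡ 374
366^32 ≡ 374^2 = 139876 ≡ 243
366^64 ≡ 243^2 = 59049 ≡ 207
366^128 ≡ 207^2 = 42849 ≡ 352
366^256 ≡ 352^2 = 123904 ≡ 149
263 = 256 + 4 + 2 + 1, so 366^263 ≡ 149·192·394·366 ≡ 163 (mod 467)
Right side y^r · r^s mod p:
165^2 = 27225 ≡ 139
165^4 ≡ 139^2 = 19321 ≡ 174
165^8 ≡ 174^2 = 30276 ≡ 388
165^16 ≡ 388^2 = 150544 ≡ 170
165^32 ≡ 170^2 = 28900 ≡ 413
165^64 ≡ 413^2 = 170569 ≡ 114
165^128 ≡ 114^2 = 12996 ≡ 387
146 = 128 + 16 + 2, so 165^146 ≡ 387·170·139 ≡ 16 (mod 467)
146^2 = 21316 ≡ 301
146^4 ≡ 301^2 = 90601 ≡ 3
146^8 ≡ 3^2 = 9
146^16 ≡ 9^2 = 81
146^32 ≡ 81^2 = 6561 ≡ 23
146^64 ≡ 23^2 = 529 ≡ 62
146^128 ≡ 62^2 = 3844 ≡ 108
146^256 ≡ 108^2 = 11664 ≡ 456
297 = 256 + 32 + 8 + 1, so 146^297 ≡ 456·23·9·146 ≡ 62 (mod 467)
16·62 = 992 ≡ 58 (mod 467)
163 ≠ 58, so verification fails.

invalid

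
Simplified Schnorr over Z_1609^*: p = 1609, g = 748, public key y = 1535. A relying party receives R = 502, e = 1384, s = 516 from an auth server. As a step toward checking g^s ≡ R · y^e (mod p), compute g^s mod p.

748^2 = 559504 ≡ 1181
748^4 ≡ 1181^2 = 1394761 ≡ 1367
748^8 ≡ 1367^2 = 1868689 ≡ 640
748^16 ≡ 640^2 = 409600 ≡ 914
748^32 ≡ 914^2 = 835396 ≡ 325
748^64 ≡ 325^2 = 105625 ≡ 1040
748^128 ≡ 1040^2 = 1081600 ≡ 352
748^256 ≡ 352^2 = 123904 ≡ 11
748^512 ≡ 11^2 = 121
516 = 512 + 4, so 748^516 ≡ 121·1367 ≡ 1289 (mod 1609)

1289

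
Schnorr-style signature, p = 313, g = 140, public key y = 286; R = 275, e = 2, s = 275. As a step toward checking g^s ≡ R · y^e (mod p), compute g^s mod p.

155

140^2 = 19600 ≡ 194
140^4 ≡ 194^2 = 37636 ≡ 76
140^8 ≡ 76^2 = 5776 ≡ 142
140^16 ≡ 142^2 = 20164 ≡ 132
140^32 ≡ 132^2 = 17424 ≡ 209
140^64 ≡ 209^2 = 43681 ≡ 174
140^128 ≡ 174^2 = 30276 ≡ 228
140^256 ≡ 228^2 = 51984 ≡ 26
275 = 256 + 16 + 2 + 1, so 140^275 ≡ 26·132·194·140 ≡ 155 (mod 313)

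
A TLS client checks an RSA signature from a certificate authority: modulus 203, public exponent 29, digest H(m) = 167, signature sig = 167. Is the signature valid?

sig^29 mod 203 = 167
167 = H(m), so the signature checks out.

valid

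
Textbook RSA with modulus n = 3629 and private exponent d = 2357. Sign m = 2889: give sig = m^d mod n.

Squares mod 3629: m^1≡2889, m^2≡3250, m^4≡2110, m^8≡2946, m^16≡1977, m^32≡96, m^64≡1958, m^128≡1540, m^256≡1863, m^512≡1445, m^1024≡1350, m^2048≡742
2357 = 2048 + 256 + 32 + 16 + 4 + 1, so m^2357 ≡ 742·1863·96·1977·2110·2889 ≡ 172 (mod 3629)

172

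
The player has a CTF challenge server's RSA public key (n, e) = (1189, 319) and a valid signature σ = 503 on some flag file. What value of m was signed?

Squares mod 1189: σ^1≡503, σ^2≡941, σ^4≡865, σ^8≡344, σ^16≡625, σ^32≡633, σ^64≡1185, σ^128≡16, σ^256≡256
319 = 256 + 32 + 16 + 8 + 4 + 2 + 1, so σ^319 ≡ 256·633·625·344·865·941·503 ≡ 466 (mod 1189)

466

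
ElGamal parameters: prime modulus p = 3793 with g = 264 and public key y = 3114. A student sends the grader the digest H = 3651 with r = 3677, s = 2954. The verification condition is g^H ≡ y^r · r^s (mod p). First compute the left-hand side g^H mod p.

2558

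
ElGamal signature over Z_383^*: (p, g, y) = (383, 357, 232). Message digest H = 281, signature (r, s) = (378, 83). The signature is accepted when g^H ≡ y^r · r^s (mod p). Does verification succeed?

Left side g^H mod p:
357^281 mod 383 = 17
Right side y^r · r^s mod p:
232^378 mod 383 = 38
378^83 mod 383 = 71
38·71 = 2698 ≡ 17 (mod 383)
17 ≡ 17 (mod 383), so the signature is genuine.

passes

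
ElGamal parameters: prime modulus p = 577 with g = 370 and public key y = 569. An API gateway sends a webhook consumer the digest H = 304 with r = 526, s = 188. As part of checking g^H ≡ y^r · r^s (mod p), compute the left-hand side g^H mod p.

31

370^2 = 136900 ≡ 151
370^4 ≡ 151^2 = 22801 ≡ 298
370^8 ≡ 298^2 = 88804 ≡ 523
370^16 ≡ 523^2 = 273529 ≡ 31
370^32 ≡ 31^2 = 961 ≡ 384
370^64 ≡ 384^2 = 147456 ≡ 321
370^128 ≡ 321^2 = 103041 ≡ 335
370^256 ≡ 335^2 = 112225 ≡ 287
304 = 256 + 32 + 16, so 370^304 ≡ 287·384·31 ≡ 31 (mod 577)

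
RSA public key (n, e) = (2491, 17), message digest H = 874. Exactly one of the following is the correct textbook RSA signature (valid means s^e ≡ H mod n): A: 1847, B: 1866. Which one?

A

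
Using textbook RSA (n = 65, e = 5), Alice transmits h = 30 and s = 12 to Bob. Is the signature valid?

s^5 mod 65 = 12
12 ≠ 30, so verification fails.

invalid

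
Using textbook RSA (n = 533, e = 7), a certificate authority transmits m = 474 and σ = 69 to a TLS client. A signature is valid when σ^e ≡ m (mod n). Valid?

no

Squares mod 533: σ^1≡69, σ^2≡497, σ^4≡230
7 = 4 + 2 + 1, so σ^7 ≡ 230·497·69 ≡ 56 (mod 533)
σ^7 mod 533 = 56, but m = 474.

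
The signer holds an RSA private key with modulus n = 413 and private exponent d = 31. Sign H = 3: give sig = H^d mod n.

304

Squares mod 413: H^1≡3, H^2≡9, H^4≡81, H^8≡366, H^16≡144
31 = 16 + 8 + 4 + 2 + 1, so H^31 ≡ 144·366·81·9·3 ≡ 304 (mod 413)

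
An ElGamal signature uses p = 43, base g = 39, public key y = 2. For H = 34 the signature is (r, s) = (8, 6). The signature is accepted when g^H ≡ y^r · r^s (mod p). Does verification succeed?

passes

Left side g^H mod p:
39^2 = 1521 ≡ 16
39^4 ≡ 16^2 = 256 ≡ 41
39^8 ≡ 41^2 = 1681 ≡ 4
39^16 ≡ 4^2 = 16
39^32 ≡ 16^2 = 256 ≡ 41
34 = 32 + 2, so 39^34 ≡ 41·16 ≡ 11 (mod 43)
Right side y^r · r^s mod p:
2^2 = 4
2^4 ≡ 4^2 = 16
2^8 ≡ 16^2 = 256 ≡ 41
8^2 = 64 ≡ 21
8^4 ≡ 21^2 = 441 ≡ 11
6 = 4 + 2, so 8^6 ≡ 11·21 ≡ 16 (mod 43)
41·16 = 656 ≡ 11 (mod 43)
11 ≡ 11 (mod 43), so the signature is genuine.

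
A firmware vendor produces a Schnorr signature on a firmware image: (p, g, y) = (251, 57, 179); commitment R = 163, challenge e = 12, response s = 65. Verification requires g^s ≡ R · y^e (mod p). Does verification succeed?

passes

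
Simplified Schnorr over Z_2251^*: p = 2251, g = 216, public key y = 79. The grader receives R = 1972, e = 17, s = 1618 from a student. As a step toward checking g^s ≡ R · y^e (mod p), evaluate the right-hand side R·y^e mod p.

79^2 = 6241 ≡ 1739
79^4 ≡ 1739^2 = 3024121 ≡ 1028
79^8 ≡ 1028^2 = 1056784 ≡ 1065
79^16 ≡ 1065^2 = 1134225 ≡ 1972
17 = 16 + 1, so 79^17 ≡ 1972·79 ≡ 469 (mod 2251)
R · y^e ≡ 1972·469 = 924868 ≡ 1958 (mod 2251)

1958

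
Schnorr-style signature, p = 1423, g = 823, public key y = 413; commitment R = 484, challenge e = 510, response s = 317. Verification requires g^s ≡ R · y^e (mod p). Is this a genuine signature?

g^s mod p:
823^2 = 677329 ≡ 1404
823^4 ≡ 1404^2 = 1971216 ≡ 361
823^8 ≡ 361^2 = 130321 ≡ 828
823^16 ≡ 828^2 = 685584 ≡ 1121
823^32 ≡ 1121^2 = 1256641 ≡ 132
823^64 ≡ 132^2 = 17424 ≡ 348
823^128 ≡ 348^2 = 121104 ≡ 149
823^256 ≡ 149^2 = 22201 ≡ 856
317 = 256 + 32 + 16 + 8 + 4 + 1, so 823^317 ≡ 856·132·1121·828·361·823 ≡ 119 (mod 1423)
R · y^e mod p:
413^2 = 170569 ≡ 1232
413^4 ≡ 1232^2 = 1517824 ≡ 906
413^8 ≡ 906^2 = 820836 ≡ 1188
413^16 ≡ 1188^2 = 1411344 ≡ 1151
413^32 ≡ 1151^2 = 1324801 ≡ 1411
413^64 ≡ 1411^2 = 1990921 ≡ 144
413^128 ≡ 144^2 = 20736 ≡ 814
413^256 ≡ 814^2 = 662596 ≡ 901
510 = 256 + 128 + 64 + 32 + 16 + 8 + 4 + 2, so 413^510 ≡ 901·814·144·1411·1151·1188·906·1232 ≡ 503 (mod 1423)
484·503 = 243452 ≡ 119 (mod 1423)
119 ≡ 119 (mod 1423); signature holds.

genuine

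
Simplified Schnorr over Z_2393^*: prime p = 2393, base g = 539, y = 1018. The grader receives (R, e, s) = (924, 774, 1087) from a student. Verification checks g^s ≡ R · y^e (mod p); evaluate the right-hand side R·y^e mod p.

1018^2 = 1036324 ≡ 155
1018^4 ≡ 155^2 = 24025 ≡ 95
1018^8 ≡ 95^2 = 9025 ≡ 1846
1018^16 ≡ 1846^2 = 3407716 ≡ 84
1018^32 ≡ 84^2 = 7056 ≡ 2270
1018^64 ≡ 2270^2 = 5152900 ≡ 771
1018^128 ≡ 771^2 = 594441 ≡ 977
1018^256 ≡ 977^2 = 954529 ≡ 2115
1018^512 ≡ 2115^2 = 4473225 ≡ 708
774 = 512 + 256 + 4 + 2, so 1018^774 ≡ 708·2115·95·155 ≡ 690 (mod 2393)
R · y^e ≡ 924·690 = 637560 ≡ 1022 (mod 2393)

1022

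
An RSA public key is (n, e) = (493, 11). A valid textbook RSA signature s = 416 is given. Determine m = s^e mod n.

Squares mod 493: s^1≡416, s^2≡13, s^4≡169, s^8≡460
11 = 8 + 2 + 1, so s^11 ≡ 460·13·416 ≡ 2 (mod 493)

2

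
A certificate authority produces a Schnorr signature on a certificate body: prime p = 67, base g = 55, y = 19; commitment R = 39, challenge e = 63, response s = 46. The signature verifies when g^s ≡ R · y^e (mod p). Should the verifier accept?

g^s mod p:
Squares mod 67: 55^1≡55, 55^2≡10, 55^4≡33, 55^8≡17, 55^16≡21, 55^32≡39
46 = 32 + 8 + 4 + 2, so 55^46 ≡ 39·17·33·10 ≡ 35 (mod 67)
R · y^e mod p:
Squares mod 67: 19^1≡19, 19^2≡26, 19^4≡6, 19^8≡36, 19^16≡23, 19^32≡60
63 = 32 + 16 + 8 + 4 + 2 + 1, so 19^63 ≡ 60·23·36·6·26·19 ≡ 59 (mod 67)
39·59 = 2301 ≡ 23 (mod 67)
35 ≠ 23; the check fails.

reject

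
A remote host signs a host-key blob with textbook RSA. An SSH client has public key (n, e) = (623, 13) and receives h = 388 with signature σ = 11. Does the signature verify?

σ^2 ≡ 11^2 = 121
σ^4 ≡ 121^2 = 14641 ≡ 312
σ^8 ≡ 312^2 = 97344 ≡ 156
13 = 8 + 4 + 1, so σ^13 ≡ 156·312·11 ≡ 235 (mod 623)
235 ≠ 388, so verification fails.

does not verify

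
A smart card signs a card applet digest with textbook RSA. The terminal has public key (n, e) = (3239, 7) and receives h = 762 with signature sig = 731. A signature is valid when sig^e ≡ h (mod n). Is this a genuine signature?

genuine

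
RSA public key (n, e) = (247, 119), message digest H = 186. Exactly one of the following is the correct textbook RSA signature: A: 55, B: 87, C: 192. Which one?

C

Candidate A: Squares mod 247: 55^1≡55, 55^2≡61, 55^4≡16, 55^8≡9, 55^16≡81, 55^32≡139, 55^64≡55; 119 = 64 + 32 + 16 + 4 + 2 + 1, so 55^119 ≡ 55·139·81·16·61·55 ≡ 61 (mod 247)
Candidate B: Squares mod 247: 87^1≡87, 87^2≡159, 87^4≡87, 87^8≡159, 87^16≡87, 87^32≡159, 87^64≡87; 119 = 64 + 32 + 16 + 4 + 2 + 1, so 87^119 ≡ 87·159·87·87·159·87 ≡ 159 (mod 247)
Candidate C: Squares mod 247: 192^1≡192, 192^2≡61, 192^4≡16, 192^8≡9, 192^16≡81, 192^32≡139, 192^64≡55; 119 = 64 + 32 + 16 + 4 + 2 + 1, so 192^119 ≡ 55·139·81·16·61·192 ≡ 186 (mod 247)
  → matches H = 186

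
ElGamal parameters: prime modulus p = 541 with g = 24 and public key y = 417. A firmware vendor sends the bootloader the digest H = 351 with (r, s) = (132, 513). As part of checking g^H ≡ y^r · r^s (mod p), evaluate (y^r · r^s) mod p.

44

Squares mod 541: 417^1≡417, 417^2≡228, 417^4≡48, 417^8≡140, 417^16≡124, 417^32≡228, 417^64≡48, 417^128≡140
132 = 128 + 4, so 417^132 ≡ 140·48 ≡ 228 (mod 541)
Squares mod 541: 132^1≡132, 132^2≡112, 132^4≡101, 132^8≡463, 132^16≡133, 132^32≡377, 132^64≡387, 132^128≡453, 132^256≡170, 132^512≡227
513 = 512 + 1, so 132^513 ≡ 227·132 ≡ 209 (mod 541)
y^r · r^s ≡ 228·209 = 47652 ≡ 44 (mod 541)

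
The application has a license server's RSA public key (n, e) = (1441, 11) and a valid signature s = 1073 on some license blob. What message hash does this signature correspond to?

710

s^2 ≡ 1073^2 = 1151329 ≡ 1411
s^4 ≡ 1411^2 = 1990921 ≡ 900
s^8 ≡ 900^2 = 810000 ≡ 158
11 = 8 + 2 + 1, so s^11 ≡ 158·1411·1073 ≡ 710 (mod 1441)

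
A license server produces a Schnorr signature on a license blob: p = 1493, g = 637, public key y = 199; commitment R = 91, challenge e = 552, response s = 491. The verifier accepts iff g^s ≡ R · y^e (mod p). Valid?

no

g^s mod p:
637^2 = 405769 ≡ 1166
637^4 ≡ 1166^2 = 1359556 ≡ 926
637^8 ≡ 926^2 = 857476 ≡ 494
637^16 ≡ 494^2 = 244036 ≡ 677
637^32 ≡ 677^2 = 458329 ≡ 1471
637^64 ≡ 1471^2 = 2163841 ≡ 484
637^128 ≡ 484^2 = 234256 ≡ 1348
637^256 ≡ 1348^2 = 1817104 ≡ 123
491 = 256 + 128 + 64 + 32 + 8 + 2 + 1, so 637^491 ≡ 123·1348·484·1471·494·1166·637 ≡ 274 (mod 1493)
R · y^e mod p:
199^2 = 39601 ≡ 783
199^4 ≡ 783^2 = 613089 ≡ 959
199^8 ≡ 959^2 = 919681 ≡ 1486
199^16 ≡ 1486^2 = 2208196 ≡ 49
199^32 ≡ 49^2 = 2401 ≡ 908
199^64 ≡ 908^2 = 824464 ≡ 328
199^128 ≡ 328^2 = 107584 ≡ 88
199^256 ≡ 88^2 = 7744 ≡ 279
199^512 ≡ 279^2 = 77841 ≡ 205
552 = 512 + 32 + 8, so 199^552 ≡ 205·908·1486 ≡ 409 (mod 1493)
91·409 = 37219 ≡ 1387 (mod 1493)
274 ≠ 1387; the check fails.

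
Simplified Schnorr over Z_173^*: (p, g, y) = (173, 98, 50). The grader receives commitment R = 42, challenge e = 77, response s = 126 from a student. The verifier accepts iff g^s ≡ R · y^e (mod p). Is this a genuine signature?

g^s mod p:
98^126 mod 173 = 78
R · y^e mod p:
50^77 mod 173 = 110
42·110 = 4620 ≡ 122 (mod 173)
78 ≠ 122; the check fails.

forged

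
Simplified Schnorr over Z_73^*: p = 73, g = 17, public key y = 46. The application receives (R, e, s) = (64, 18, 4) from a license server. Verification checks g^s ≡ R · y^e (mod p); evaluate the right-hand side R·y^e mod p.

46^18 mod 73 = 72
R · y^e ≡ 64·72 = 4608 ≡ 9 (mod 73)

9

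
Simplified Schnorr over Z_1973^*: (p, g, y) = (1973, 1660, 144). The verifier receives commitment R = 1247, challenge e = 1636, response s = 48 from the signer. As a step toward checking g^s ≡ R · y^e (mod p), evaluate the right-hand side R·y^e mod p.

144^2 = 20736 ≡ 1006
144^4 ≡ 1006^2 = 1012036 ≡ 1860
144^8 ≡ 1860^2 = 3459600 ≡ 931
144^16 ≡ 931^2 = 866761 ≡ 614
144^32 ≡ 614^2 = 376996 ≡ 153
144^64 ≡ 153^2 = 23409 ≡ 1706
144^128 ≡ 1706^2 = 2910436 ≡ 261
144^256 ≡ 261^2 = 68121 ≡ 1039
144^512 ≡ 1039^2 = 1079521 ≡ 290
144^1024 ≡ 290^2 = 84100 ≡ 1234
1636 = 1024 + 512 + 64 + 32 + 4, so 144^1636 ≡ 1234·290·1706·153·1860 ≡ 498 (mod 1973)
R · y^e ≡ 1247·498 = 621006 ≡ 1484 (mod 1973)

1484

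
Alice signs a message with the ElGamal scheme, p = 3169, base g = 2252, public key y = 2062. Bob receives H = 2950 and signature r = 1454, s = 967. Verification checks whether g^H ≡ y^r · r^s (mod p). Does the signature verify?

Left side g^H mod p:
2252^2 = 5071504 ≡ 1104
2252^4 ≡ 1104^2 = 1218816 ≡ 1920
2252^8 ≡ 1920^2 = 3686400 ≡ 853
2252^16 ≡ 853^2 = 727609 ≡ 1908
2252^32 ≡ 1908^2 = 3640464 ≡ 2452
2252^64 ≡ 2452^2 = 6012304 ≡ 711
2252^128 ≡ 711^2 = 505521 ≡ 1650
2252^256 ≡ 1650^2 = 2722500 ≡ 329
2252^512 ≡ 329^2 = 108241 ≡ 495
2252^1024 ≡ 495^2 = 245025 ≡ 1012
2252^2048 ≡ 1012^2 = 1024144 ≡ 557
2950 = 2048 + 512 + 256 + 128 + 4 + 2, so 2252^2950 ≡ 557·495·329·1650·1920·1104 ≡ 3065 (mod 3169)
Right side y^r · r^s mod p:
2062^2 = 4251844 ≡ 2215
2062^4 ≡ 2215^2 = 4906225 ≡ 613
2062^8 ≡ 613^2 = 375769 ≡ 1827
2062^16 ≡ 1827^2 = 3337929 ≡ 972
2062^32 ≡ 972^2 = 944784 ≡ 422
2062^64 ≡ 422^2 = 178084 ≡ 620
2062^128 ≡ 620^2 = 384400 ≡ 951
2062^256 ≡ 951^2 = 904401 ≡ 1236
2062^512 ≡ 1236^2 = 1527696 ≡ 238
2062^1024 ≡ 238^2 = 56644 ≡ 2771
1454 = 1024 + 256 + 128 + 32 + 8 + 4 + 2, so 2062^1454 ≡ 2771·1236·951·422·1827·613·2215 ≡ 3138 (mod 3169)
1454^2 = 2114116 ≡ 393
1454^4 ≡ 393^2 = 154449 ≡ 2337
1454^8 ≡ 2337^2 = 5461569 ≡ 1382
1454^16 ≡ 1382^2 = 1909924 ≡ 2186
1454^32 ≡ 2186^2 = 4778596 ≡ 2913
1454^64 ≡ 2913^2 = 8485569 ≡ 2156
1454^128 ≡ 2156^2 = 4648336 ≡ 2582
1454^256 ≡ 2582^2 = 6666724 ≡ 2317
1454^512 ≡ 2317^2 = 5368489 ≡ 203
967 = 512 + 256 + 128 + 64 + 4 + 2 + 1, so 1454^967 ≡ 203·2317·2582·2156·2337·393·1454 ≡ 1110 (mod 3169)
3138·1110 = 3483180 ≡ 449 (mod 3169)
3065 ≠ 449, so verification fails.

does not verify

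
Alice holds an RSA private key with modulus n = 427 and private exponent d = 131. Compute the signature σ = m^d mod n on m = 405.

m^2 ≡ 405^2 = 164025 ≡ 57
m^4 ≡ 57^2 = 3249 ≡ 260
m^8 ≡ 260^2 = 67600 ≡ 134
m^16 ≡ 134^2 = 17956 ≡ 22
m^32 ≡ 22^2 = 484 ≡ 57
m^64 ≡ 57^2 = 3249 ≡ 260
m^128 ≡ 260^2 = 67600 ≡ 134
131 = 128 + 2 + 1, so m^131 ≡ 134·57·405 ≡ 202 (mod 427)

202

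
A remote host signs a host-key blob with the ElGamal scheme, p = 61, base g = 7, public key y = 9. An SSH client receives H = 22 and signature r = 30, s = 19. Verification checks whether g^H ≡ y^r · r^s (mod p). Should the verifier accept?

reject

Left side g^H mod p:
7^2 = 49
7^4 ≡ 49^2 = 2401 ≡ 22
7^8 ≡ 22^2 = 484 ≡ 57
7^16 ≡ 57^2 = 3249 ≡ 16
22 = 16 + 4 + 2, so 7^22 ≡ 16·22·49 ≡ 46 (mod 61)
Right side y^r · r^s mod p:
9^2 = 81 ≡ 20
9^4 ≡ 20^2 = 400 ≡ 34
9^8 ≡ 34^2 = 1156 ≡ 58
9^16 ≡ 58^2 = 3364 ≡ 9
30 = 16 + 8 + 4 + 2, so 9^30 ≡ 9·58·34·20 ≡ 1 (mod 61)
30^2 = 900 ≡ 46
30^4 ≡ 46^2 = 2116 ≡ 42
30^8 ≡ 42^2 = 1764 ≡ 56
30^16 ≡ 56^2 = 3136 ≡ 25
19 = 16 + 2 + 1, so 30^19 ≡ 25·46·30 ≡ 35 (mod 61)
1·35 = 35 ≡ 35 (mod 61)
46 ≠ 35, so verification fails.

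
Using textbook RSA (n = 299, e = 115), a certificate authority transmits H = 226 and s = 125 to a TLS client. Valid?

yes

s^2 ≡ 125^2 = 15625 ≡ 77
s^4 ≡ 77^2 = 5929 ≡ 248
s^8 ≡ 248^2 = 61504 ≡ 209
s^16 ≡ 209^2 = 43681 ≡ 27
s^32 ≡ 27^2 = 729 ≡ 131
s^64 ≡ 131^2 = 17161 ≡ 118
115 = 64 + 32 + 16 + 2 + 1, so s^115 ≡ 118·131·27·77·125 ≡ 226 (mod 299)
s^115 mod 299 = 226 matches H.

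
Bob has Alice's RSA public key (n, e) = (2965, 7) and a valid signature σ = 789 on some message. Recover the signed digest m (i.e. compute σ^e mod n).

Squares mod 2965: σ^1≡789, σ^2≡2836, σ^4≡1816
7 = 4 + 2 + 1, so σ^7 ≡ 1816·2836·789 ≡ 839 (mod 2965)

839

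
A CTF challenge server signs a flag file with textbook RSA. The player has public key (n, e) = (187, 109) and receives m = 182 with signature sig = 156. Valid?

sig^2 ≡ 156^2 = 24336 ≡ 26
sig^4 ≡ 26^2 = 676 ≡ 115
sig^8 ≡ 115^2 = 13225 ≡ 135
sig^16 ≡ 135^2 = 18225 ≡ 86
sig^32 ≡ 86^2 = 7396 ≡ 103
sig^64 ≡ 103^2 = 10609 ≡ 137
109 = 64 + 32 + 8 + 4 + 1, so sig^109 ≡ 137·103·135·115·156 ≡ 182 (mod 187)
sig^109 mod 187 = 182 matches m.

yes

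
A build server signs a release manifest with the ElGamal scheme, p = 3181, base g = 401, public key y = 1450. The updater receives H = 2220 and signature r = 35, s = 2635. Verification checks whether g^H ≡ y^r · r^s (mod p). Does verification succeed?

Left side g^H mod p:
401^2 = 160801 ≡ 1751
401^4 ≡ 1751^2 = 3066001 ≡ 2698
401^8 ≡ 2698^2 = 7279204 ≡ 1076
401^16 ≡ 1076^2 = 1157776 ≡ 3073
401^32 ≡ 3073^2 = 9443329 ≡ 2121
401^64 ≡ 2121^2 = 4498641 ≡ 707
401^128 ≡ 707^2 = 499849 ≡ 432
401^256 ≡ 432^2 = 186624 ≡ 2126
401^512 ≡ 2126^2 = 4519876 ≡ 2856
401^1024 ≡ 2856^2 = 8156736 ≡ 652
401^2048 ≡ 652^2 = 425104 ≡ 2031
2220 = 2048 + 128 + 32 + 8 + 4, so 401^2220 ≡ 2031·432·2121·1076·2698 ≡ 689 (mod 3181)
Right side y^r · r^s mod p:
1450^2 = 2102500 ≡ 3040
1450^4 ≡ 3040^2 = 9241600 ≡ 795
1450^8 ≡ 795^2 = 632025 ≡ 2187
1450^16 ≡ 2187^2 = 4782969 ≡ 1926
1450^32 ≡ 1926^2 = 3709476 ≡ 430
35 = 32 + 2 + 1, so 1450^35 ≡ 430·3040·1450 ≡ 2978 (mod 3181)
35^2 = 1225
35^4 ≡ 1225^2 = 1500625 ≡ 2374
35^8 ≡ 2374^2 = 5635876 ≡ 2325
35^16 ≡ 2325^2 = 5405625 ≡ 1106
35^32 ≡ 1106^2 = 1223236 ≡ 1732
35^64 ≡ 1732^2 = 2999824 ≡ 141
35^128 ≡ 141^2 = 19881 ≡ 795
35^256 ≡ 795^2 = 632025 ≡ 2187
35^512 ≡ 2187^2 = 4782969 ≡ 1926
35^1024 ≡ 1926^2 = 3709476 ≡ 430
35^2048 ≡ 430^2 = 184900 ≡ 402
2635 = 2048 + 512 + 64 + 8 + 2 + 1, so 35^2635 ≡ 402·1926·141·2325·1225·35 ≡ 1671 (mod 3181)
2978·1671 = 4976238 ≡ 1154 (mod 3181)
689 ≠ 1154, so verification fails.

fails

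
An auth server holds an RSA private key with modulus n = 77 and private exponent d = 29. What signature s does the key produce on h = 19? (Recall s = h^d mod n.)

h^2 ≡ 19^2 = 361 ≡ 53
h^4 ≡ 53^2 = 2809 ≡ 37
h^8 ≡ 37^2 = 1369 ≡ 60
h^16 ≡ 60^2 = 3600 ≡ 58
29 = 16 + 8 + 4 + 1, so h^29 ≡ 58·60·37·19 ≡ 73 (mod 77)

73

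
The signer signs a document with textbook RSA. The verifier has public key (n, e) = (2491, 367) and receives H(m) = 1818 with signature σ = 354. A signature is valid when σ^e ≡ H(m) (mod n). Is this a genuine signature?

σ^2 ≡ 354^2 = 125316 ≡ 766
σ^4 ≡ 766^2 = 586756 ≡ 1371
σ^8 ≡ 1371^2 = 1879641 ≡ 1427
σ^16 ≡ 1427^2 = 2036329 ≡ 1182
σ^32 ≡ 1182^2 = 1397124 ≡ 2164
σ^64 ≡ 2164^2 = 4682896 ≡ 2307
σ^128 ≡ 2307^2 = 5322249 ≡ 1473
σ^256 ≡ 1473^2 = 2169729 ≡ 68
367 = 256 + 64 + 32 + 8 + 4 + 2 + 1, so σ^367 ≡ 68·2307·2164·1427·1371·766·354 ≡ 1818 (mod 2491)
σ^367 mod 2491 = 1818 matches H(m).

genuine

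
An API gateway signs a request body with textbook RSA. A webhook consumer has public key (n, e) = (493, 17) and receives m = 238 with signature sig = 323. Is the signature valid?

valid

sig^2 ≡ 323^2 = 104329 ≡ 306
sig^4 ≡ 306^2 = 93636 ≡ 459
sig^8 ≡ 459^2 = 210681 ≡ 170
sig^16 ≡ 170^2 = 28900 ≡ 306
17 = 16 + 1, so sig^17 ≡ 306·323 ≡ 238 (mod 493)
Since 238 equals the digest 238, verification succeeds.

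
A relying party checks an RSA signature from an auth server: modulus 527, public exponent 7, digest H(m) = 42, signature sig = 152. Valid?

no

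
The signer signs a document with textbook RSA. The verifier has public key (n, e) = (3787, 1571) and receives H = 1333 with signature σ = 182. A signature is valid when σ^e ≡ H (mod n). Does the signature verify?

does not verify

σ^2 ≡ 182^2 = 33124 ≡ 2828
σ^4 ≡ 2828^2 = 7997584 ≡ 3227
σ^8 ≡ 3227^2 = 10413529 ≡ 3066
σ^16 ≡ 3066^2 = 9400356 ≡ 1022
σ^32 ≡ 1022^2 = 1044484 ≡ 3059
σ^64 ≡ 3059^2 = 9357481 ≡ 3591
σ^128 ≡ 3591^2 = 12895281 ≡ 546
σ^256 ≡ 546^2 = 298116 ≡ 2730
σ^512 ≡ 2730^2 = 7452900 ≡ 84
σ^1024 ≡ 84^2 = 7056 ≡ 3269
1571 = 1024 + 512 + 32 + 2 + 1, so σ^1571 ≡ 3269·84·3059·2828·182 ≡ 2926 (mod 3787)
σ^1571 mod 3787 = 2926, but H = 1333.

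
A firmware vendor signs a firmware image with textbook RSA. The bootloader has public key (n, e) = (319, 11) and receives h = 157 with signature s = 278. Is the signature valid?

valid

s^2 ≡ 278^2 = 77284 ≡ 86
s^4 ≡ 86^2 = 7396 ≡ 59
s^8 ≡ 59^2 = 3481 ≡ 291
11 = 8 + 2 + 1, so s^11 ≡ 291·86·278 ≡ 157 (mod 319)
s^11 mod 319 = 157 matches h.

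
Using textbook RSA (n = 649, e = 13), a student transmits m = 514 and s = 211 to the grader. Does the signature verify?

verifies

Squares mod 649: s^1≡211, s^2≡389, s^4≡104, s^8≡432
13 = 8 + 4 + 1, so s^13 ≡ 432·104·211 ≡ 514 (mod 649)
Since 514 equals the digest 514, verification succeeds.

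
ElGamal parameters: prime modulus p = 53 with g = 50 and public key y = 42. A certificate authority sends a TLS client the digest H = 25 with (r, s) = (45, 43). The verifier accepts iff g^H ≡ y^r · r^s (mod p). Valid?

Left side g^H mod p:
50^25 mod 53 = 18
Right side y^r · r^s mod p:
42^45 mod 53 = 36
45^43 mod 53 = 27
36·27 = 972 ≡ 18 (mod 53)
18 ≡ 18 (mod 53), so the signature is genuine.

yes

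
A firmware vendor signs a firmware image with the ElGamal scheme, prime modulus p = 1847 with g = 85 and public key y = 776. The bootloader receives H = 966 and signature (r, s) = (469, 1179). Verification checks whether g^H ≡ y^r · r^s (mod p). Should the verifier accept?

accept

Left side g^H mod p:
85^2 = 7225 ≡ 1684
85^4 ≡ 1684^2 = 2835856 ≡ 711
85^8 ≡ 711^2 = 505521 ≡ 1290
85^16 ≡ 1290^2 = 1664100 ≡ 1800
85^32 ≡ 1800^2 = 3240000 ≡ 362
85^64 ≡ 362^2 = 131044 ≡ 1754
85^128 ≡ 1754^2 = 3076516 ≡ 1261
85^256 ≡ 1261^2 = 1590121 ≡ 1701
85^512 ≡ 1701^2 = 2893401 ≡ 999
966 = 512 + 256 + 128 + 64 + 4 + 2, so 85^966 ≡ 999·1701·1261·1754·711·1684 ≡ 1701 (mod 1847)
Right side y^r · r^s mod p:
776^2 = 602176 ≡ 54
776^4 ≡ 54^2 = 2916 ≡ 1069
776^8 ≡ 1069^2 = 1142761 ≡ 1315
776^16 ≡ 1315^2 = 1729225 ≡ 433
776^32 ≡ 433^2 = 187489 ≡ 942
776^64 ≡ 942^2 = 887364 ≡ 804
776^128 ≡ 804^2 = 646416 ≡ 1813
776^256 ≡ 1813^2 = 3286969 ≡ 1156
469 = 256 + 128 + 64 + 16 + 4 + 1, so 776^469 ≡ 1156·1813·804·433·1069·776 ≡ 1156 (mod 1847)
469^2 = 219961 ≡ 168
469^4 ≡ 168^2 = 28224 ≡ 519
469^8 ≡ 519^2 = 269361 ≡ 1546
469^16 ≡ 1546^2 = 2390116 ≡ 98
469^32 ≡ 98^2 = 9604 ≡ 369
469^64 ≡ 369^2 = 136161 ≡ 1330
469^128 ≡ 1330^2 = 1768900 ≡ 1321
469^256 ≡ 1321^2 = 1745041 ≡ 1473
469^512 ≡ 1473^2 = 2169729 ≡ 1351
469^1024 ≡ 1351^2 = 1825201 ≡ 365
1179 = 1024 + 128 + 16 + 8 + 2 + 1, so 469^1179 ≡ 365·1321·98·1546·168·469 ≡ 1473 (mod 1847)
1156·1473 = 1702788 ≡ 1701 (mod 1847)
1701 ≡ 1701 (mod 1847), so the signature is genuine.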